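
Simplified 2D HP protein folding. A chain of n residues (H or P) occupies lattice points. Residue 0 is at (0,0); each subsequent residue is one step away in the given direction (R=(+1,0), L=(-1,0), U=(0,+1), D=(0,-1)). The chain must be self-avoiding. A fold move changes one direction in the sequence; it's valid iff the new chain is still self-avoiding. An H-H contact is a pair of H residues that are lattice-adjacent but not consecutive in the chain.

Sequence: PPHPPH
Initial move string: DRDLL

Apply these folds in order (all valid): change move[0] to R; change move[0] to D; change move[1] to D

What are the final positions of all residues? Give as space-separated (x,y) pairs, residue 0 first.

Answer: (0,0) (0,-1) (0,-2) (0,-3) (-1,-3) (-2,-3)

Derivation:
Initial moves: DRDLL
Fold: move[0]->R => RRDLL (positions: [(0, 0), (1, 0), (2, 0), (2, -1), (1, -1), (0, -1)])
Fold: move[0]->D => DRDLL (positions: [(0, 0), (0, -1), (1, -1), (1, -2), (0, -2), (-1, -2)])
Fold: move[1]->D => DDDLL (positions: [(0, 0), (0, -1), (0, -2), (0, -3), (-1, -3), (-2, -3)])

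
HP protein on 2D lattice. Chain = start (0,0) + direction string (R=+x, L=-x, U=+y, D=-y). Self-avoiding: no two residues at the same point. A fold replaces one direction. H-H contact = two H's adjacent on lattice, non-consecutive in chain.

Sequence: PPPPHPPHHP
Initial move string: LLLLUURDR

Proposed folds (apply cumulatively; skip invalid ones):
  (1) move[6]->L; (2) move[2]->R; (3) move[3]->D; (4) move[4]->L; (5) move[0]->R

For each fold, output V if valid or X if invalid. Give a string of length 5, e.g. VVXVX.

Initial: LLLLUURDR -> [(0, 0), (-1, 0), (-2, 0), (-3, 0), (-4, 0), (-4, 1), (-4, 2), (-3, 2), (-3, 1), (-2, 1)]
Fold 1: move[6]->L => LLLLUULDR INVALID (collision), skipped
Fold 2: move[2]->R => LLRLUURDR INVALID (collision), skipped
Fold 3: move[3]->D => LLLDUURDR INVALID (collision), skipped
Fold 4: move[4]->L => LLLLLURDR INVALID (collision), skipped
Fold 5: move[0]->R => RLLLUURDR INVALID (collision), skipped

Answer: XXXXX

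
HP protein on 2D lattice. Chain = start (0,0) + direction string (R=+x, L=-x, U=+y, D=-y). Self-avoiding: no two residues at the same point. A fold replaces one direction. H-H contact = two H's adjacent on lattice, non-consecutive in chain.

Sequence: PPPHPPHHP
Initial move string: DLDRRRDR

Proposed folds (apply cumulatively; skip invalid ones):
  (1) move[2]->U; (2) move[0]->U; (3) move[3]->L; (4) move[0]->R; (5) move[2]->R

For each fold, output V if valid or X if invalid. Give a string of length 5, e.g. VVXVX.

Initial: DLDRRRDR -> [(0, 0), (0, -1), (-1, -1), (-1, -2), (0, -2), (1, -2), (2, -2), (2, -3), (3, -3)]
Fold 1: move[2]->U => DLURRRDR INVALID (collision), skipped
Fold 2: move[0]->U => ULDRRRDR INVALID (collision), skipped
Fold 3: move[3]->L => DLDLRRDR INVALID (collision), skipped
Fold 4: move[0]->R => RLDRRRDR INVALID (collision), skipped
Fold 5: move[2]->R => DLRRRRDR INVALID (collision), skipped

Answer: XXXXX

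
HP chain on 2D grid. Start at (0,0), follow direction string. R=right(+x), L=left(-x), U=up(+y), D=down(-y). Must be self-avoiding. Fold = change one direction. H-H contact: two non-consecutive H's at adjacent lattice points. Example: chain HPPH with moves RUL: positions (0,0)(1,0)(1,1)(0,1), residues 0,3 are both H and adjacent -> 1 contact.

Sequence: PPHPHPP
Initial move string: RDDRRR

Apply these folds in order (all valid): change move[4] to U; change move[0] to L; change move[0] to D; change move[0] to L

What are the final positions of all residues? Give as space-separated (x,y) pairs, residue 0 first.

Initial moves: RDDRRR
Fold: move[4]->U => RDDRUR (positions: [(0, 0), (1, 0), (1, -1), (1, -2), (2, -2), (2, -1), (3, -1)])
Fold: move[0]->L => LDDRUR (positions: [(0, 0), (-1, 0), (-1, -1), (-1, -2), (0, -2), (0, -1), (1, -1)])
Fold: move[0]->D => DDDRUR (positions: [(0, 0), (0, -1), (0, -2), (0, -3), (1, -3), (1, -2), (2, -2)])
Fold: move[0]->L => LDDRUR (positions: [(0, 0), (-1, 0), (-1, -1), (-1, -2), (0, -2), (0, -1), (1, -1)])

Answer: (0,0) (-1,0) (-1,-1) (-1,-2) (0,-2) (0,-1) (1,-1)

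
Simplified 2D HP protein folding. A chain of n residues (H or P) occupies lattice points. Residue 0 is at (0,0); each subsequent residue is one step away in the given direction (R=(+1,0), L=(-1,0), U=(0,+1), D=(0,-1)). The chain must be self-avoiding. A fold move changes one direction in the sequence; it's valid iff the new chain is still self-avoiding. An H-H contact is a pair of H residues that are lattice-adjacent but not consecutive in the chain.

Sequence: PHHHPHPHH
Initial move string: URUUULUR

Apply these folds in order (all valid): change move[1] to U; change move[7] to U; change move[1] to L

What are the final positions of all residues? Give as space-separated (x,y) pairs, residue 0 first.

Answer: (0,0) (0,1) (-1,1) (-1,2) (-1,3) (-1,4) (-2,4) (-2,5) (-2,6)

Derivation:
Initial moves: URUUULUR
Fold: move[1]->U => UUUUULUR (positions: [(0, 0), (0, 1), (0, 2), (0, 3), (0, 4), (0, 5), (-1, 5), (-1, 6), (0, 6)])
Fold: move[7]->U => UUUUULUU (positions: [(0, 0), (0, 1), (0, 2), (0, 3), (0, 4), (0, 5), (-1, 5), (-1, 6), (-1, 7)])
Fold: move[1]->L => ULUUULUU (positions: [(0, 0), (0, 1), (-1, 1), (-1, 2), (-1, 3), (-1, 4), (-2, 4), (-2, 5), (-2, 6)])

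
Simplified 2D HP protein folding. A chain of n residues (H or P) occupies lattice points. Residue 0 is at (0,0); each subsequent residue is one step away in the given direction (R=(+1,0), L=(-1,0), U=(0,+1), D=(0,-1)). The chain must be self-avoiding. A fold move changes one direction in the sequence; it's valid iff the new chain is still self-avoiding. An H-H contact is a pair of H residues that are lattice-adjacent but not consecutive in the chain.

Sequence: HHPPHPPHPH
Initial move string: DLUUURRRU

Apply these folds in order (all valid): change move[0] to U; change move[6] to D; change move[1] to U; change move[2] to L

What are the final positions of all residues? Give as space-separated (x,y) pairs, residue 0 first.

Answer: (0,0) (0,1) (0,2) (-1,2) (-1,3) (-1,4) (0,4) (0,3) (1,3) (1,4)

Derivation:
Initial moves: DLUUURRRU
Fold: move[0]->U => ULUUURRRU (positions: [(0, 0), (0, 1), (-1, 1), (-1, 2), (-1, 3), (-1, 4), (0, 4), (1, 4), (2, 4), (2, 5)])
Fold: move[6]->D => ULUUURDRU (positions: [(0, 0), (0, 1), (-1, 1), (-1, 2), (-1, 3), (-1, 4), (0, 4), (0, 3), (1, 3), (1, 4)])
Fold: move[1]->U => UUUUURDRU (positions: [(0, 0), (0, 1), (0, 2), (0, 3), (0, 4), (0, 5), (1, 5), (1, 4), (2, 4), (2, 5)])
Fold: move[2]->L => UULUURDRU (positions: [(0, 0), (0, 1), (0, 2), (-1, 2), (-1, 3), (-1, 4), (0, 4), (0, 3), (1, 3), (1, 4)])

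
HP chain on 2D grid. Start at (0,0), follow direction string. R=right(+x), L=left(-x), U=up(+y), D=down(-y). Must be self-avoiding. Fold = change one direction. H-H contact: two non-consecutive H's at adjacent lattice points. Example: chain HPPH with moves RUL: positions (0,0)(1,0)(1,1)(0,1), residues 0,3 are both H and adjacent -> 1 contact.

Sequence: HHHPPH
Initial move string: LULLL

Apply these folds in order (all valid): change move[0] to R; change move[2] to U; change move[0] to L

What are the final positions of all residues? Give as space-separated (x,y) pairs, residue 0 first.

Answer: (0,0) (-1,0) (-1,1) (-1,2) (-2,2) (-3,2)

Derivation:
Initial moves: LULLL
Fold: move[0]->R => RULLL (positions: [(0, 0), (1, 0), (1, 1), (0, 1), (-1, 1), (-2, 1)])
Fold: move[2]->U => RUULL (positions: [(0, 0), (1, 0), (1, 1), (1, 2), (0, 2), (-1, 2)])
Fold: move[0]->L => LUULL (positions: [(0, 0), (-1, 0), (-1, 1), (-1, 2), (-2, 2), (-3, 2)])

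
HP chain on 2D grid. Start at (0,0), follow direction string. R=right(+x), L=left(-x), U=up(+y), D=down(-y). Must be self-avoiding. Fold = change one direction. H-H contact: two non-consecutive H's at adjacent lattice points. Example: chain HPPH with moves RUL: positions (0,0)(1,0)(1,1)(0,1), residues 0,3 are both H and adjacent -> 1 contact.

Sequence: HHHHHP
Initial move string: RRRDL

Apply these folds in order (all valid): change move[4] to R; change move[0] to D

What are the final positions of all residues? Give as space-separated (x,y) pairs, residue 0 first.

Answer: (0,0) (0,-1) (1,-1) (2,-1) (2,-2) (3,-2)

Derivation:
Initial moves: RRRDL
Fold: move[4]->R => RRRDR (positions: [(0, 0), (1, 0), (2, 0), (3, 0), (3, -1), (4, -1)])
Fold: move[0]->D => DRRDR (positions: [(0, 0), (0, -1), (1, -1), (2, -1), (2, -2), (3, -2)])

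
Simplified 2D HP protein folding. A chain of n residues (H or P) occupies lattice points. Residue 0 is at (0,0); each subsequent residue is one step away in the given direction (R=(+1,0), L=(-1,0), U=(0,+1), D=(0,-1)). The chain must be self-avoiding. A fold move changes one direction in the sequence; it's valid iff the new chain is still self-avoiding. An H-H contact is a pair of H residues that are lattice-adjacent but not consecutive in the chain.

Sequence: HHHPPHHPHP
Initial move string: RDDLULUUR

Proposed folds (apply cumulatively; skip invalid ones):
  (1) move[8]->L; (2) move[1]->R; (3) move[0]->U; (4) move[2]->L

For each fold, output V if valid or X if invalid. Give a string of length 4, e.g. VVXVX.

Initial: RDDLULUUR -> [(0, 0), (1, 0), (1, -1), (1, -2), (0, -2), (0, -1), (-1, -1), (-1, 0), (-1, 1), (0, 1)]
Fold 1: move[8]->L => RDDLULUUL VALID
Fold 2: move[1]->R => RRDLULUUL INVALID (collision), skipped
Fold 3: move[0]->U => UDDLULUUL INVALID (collision), skipped
Fold 4: move[2]->L => RDLLULUUL VALID

Answer: VXXV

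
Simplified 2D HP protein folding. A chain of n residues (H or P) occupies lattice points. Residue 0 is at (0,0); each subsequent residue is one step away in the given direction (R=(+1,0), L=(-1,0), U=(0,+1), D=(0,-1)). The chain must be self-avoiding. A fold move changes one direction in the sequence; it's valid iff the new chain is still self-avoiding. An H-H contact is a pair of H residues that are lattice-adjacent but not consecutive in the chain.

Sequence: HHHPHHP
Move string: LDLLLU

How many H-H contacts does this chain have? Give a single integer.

Positions: [(0, 0), (-1, 0), (-1, -1), (-2, -1), (-3, -1), (-4, -1), (-4, 0)]
No H-H contacts found.

Answer: 0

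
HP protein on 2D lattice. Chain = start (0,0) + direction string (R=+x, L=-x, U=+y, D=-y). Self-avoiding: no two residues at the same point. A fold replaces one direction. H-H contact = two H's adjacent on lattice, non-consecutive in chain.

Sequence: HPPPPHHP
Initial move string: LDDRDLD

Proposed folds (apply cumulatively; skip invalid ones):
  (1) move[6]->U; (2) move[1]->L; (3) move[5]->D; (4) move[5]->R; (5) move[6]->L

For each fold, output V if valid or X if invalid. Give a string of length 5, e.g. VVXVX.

Answer: XVVVX

Derivation:
Initial: LDDRDLD -> [(0, 0), (-1, 0), (-1, -1), (-1, -2), (0, -2), (0, -3), (-1, -3), (-1, -4)]
Fold 1: move[6]->U => LDDRDLU INVALID (collision), skipped
Fold 2: move[1]->L => LLDRDLD VALID
Fold 3: move[5]->D => LLDRDDD VALID
Fold 4: move[5]->R => LLDRDRD VALID
Fold 5: move[6]->L => LLDRDRL INVALID (collision), skipped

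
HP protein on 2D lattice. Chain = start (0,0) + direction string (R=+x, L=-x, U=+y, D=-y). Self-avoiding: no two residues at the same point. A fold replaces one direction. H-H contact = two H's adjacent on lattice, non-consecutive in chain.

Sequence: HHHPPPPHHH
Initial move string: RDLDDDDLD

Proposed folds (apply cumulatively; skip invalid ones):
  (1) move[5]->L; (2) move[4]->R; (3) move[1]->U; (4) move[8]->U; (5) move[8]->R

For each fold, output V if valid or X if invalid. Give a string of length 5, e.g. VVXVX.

Answer: VXXVX

Derivation:
Initial: RDLDDDDLD -> [(0, 0), (1, 0), (1, -1), (0, -1), (0, -2), (0, -3), (0, -4), (0, -5), (-1, -5), (-1, -6)]
Fold 1: move[5]->L => RDLDDLDLD VALID
Fold 2: move[4]->R => RDLDRLDLD INVALID (collision), skipped
Fold 3: move[1]->U => RULDDLDLD INVALID (collision), skipped
Fold 4: move[8]->U => RDLDDLDLU VALID
Fold 5: move[8]->R => RDLDDLDLR INVALID (collision), skipped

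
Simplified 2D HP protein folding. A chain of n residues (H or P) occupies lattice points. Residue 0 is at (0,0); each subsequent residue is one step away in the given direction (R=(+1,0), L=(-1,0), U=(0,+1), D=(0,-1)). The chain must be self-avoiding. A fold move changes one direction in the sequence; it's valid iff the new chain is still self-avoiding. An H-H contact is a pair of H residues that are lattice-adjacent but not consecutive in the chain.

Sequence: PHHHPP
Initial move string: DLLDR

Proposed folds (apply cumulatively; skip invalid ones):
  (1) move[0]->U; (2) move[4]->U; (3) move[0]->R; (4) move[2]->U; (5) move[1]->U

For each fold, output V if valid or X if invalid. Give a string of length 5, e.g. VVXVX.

Answer: VXXXX

Derivation:
Initial: DLLDR -> [(0, 0), (0, -1), (-1, -1), (-2, -1), (-2, -2), (-1, -2)]
Fold 1: move[0]->U => ULLDR VALID
Fold 2: move[4]->U => ULLDU INVALID (collision), skipped
Fold 3: move[0]->R => RLLDR INVALID (collision), skipped
Fold 4: move[2]->U => ULUDR INVALID (collision), skipped
Fold 5: move[1]->U => UULDR INVALID (collision), skipped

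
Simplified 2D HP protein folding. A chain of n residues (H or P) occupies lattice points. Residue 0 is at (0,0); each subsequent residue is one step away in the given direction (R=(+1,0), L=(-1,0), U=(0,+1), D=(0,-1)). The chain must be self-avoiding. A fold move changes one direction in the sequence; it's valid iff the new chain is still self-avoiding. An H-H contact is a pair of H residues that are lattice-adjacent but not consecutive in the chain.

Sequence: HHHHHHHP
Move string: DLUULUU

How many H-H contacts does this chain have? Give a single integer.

Positions: [(0, 0), (0, -1), (-1, -1), (-1, 0), (-1, 1), (-2, 1), (-2, 2), (-2, 3)]
H-H contact: residue 0 @(0,0) - residue 3 @(-1, 0)

Answer: 1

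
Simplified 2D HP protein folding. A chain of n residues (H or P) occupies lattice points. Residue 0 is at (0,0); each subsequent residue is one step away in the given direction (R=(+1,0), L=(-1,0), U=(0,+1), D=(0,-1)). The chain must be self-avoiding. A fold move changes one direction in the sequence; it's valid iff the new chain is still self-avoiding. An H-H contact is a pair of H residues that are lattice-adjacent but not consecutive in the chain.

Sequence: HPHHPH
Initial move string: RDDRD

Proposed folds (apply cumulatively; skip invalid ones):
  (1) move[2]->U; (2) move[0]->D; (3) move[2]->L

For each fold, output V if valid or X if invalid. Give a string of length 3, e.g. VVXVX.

Initial: RDDRD -> [(0, 0), (1, 0), (1, -1), (1, -2), (2, -2), (2, -3)]
Fold 1: move[2]->U => RDURD INVALID (collision), skipped
Fold 2: move[0]->D => DDDRD VALID
Fold 3: move[2]->L => DDLRD INVALID (collision), skipped

Answer: XVX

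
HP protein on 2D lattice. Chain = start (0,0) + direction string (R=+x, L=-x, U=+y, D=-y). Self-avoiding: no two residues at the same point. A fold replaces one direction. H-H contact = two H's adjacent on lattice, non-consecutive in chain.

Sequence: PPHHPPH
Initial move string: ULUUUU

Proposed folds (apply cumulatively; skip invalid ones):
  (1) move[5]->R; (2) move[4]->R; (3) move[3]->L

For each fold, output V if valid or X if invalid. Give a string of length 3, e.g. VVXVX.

Answer: VVX

Derivation:
Initial: ULUUUU -> [(0, 0), (0, 1), (-1, 1), (-1, 2), (-1, 3), (-1, 4), (-1, 5)]
Fold 1: move[5]->R => ULUUUR VALID
Fold 2: move[4]->R => ULUURR VALID
Fold 3: move[3]->L => ULULRR INVALID (collision), skipped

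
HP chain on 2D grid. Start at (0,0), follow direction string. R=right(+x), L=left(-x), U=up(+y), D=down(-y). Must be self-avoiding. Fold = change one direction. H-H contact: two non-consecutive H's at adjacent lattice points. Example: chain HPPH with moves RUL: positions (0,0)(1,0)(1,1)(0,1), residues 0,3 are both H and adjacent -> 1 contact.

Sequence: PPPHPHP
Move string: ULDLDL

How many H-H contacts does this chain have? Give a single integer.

Answer: 0

Derivation:
Positions: [(0, 0), (0, 1), (-1, 1), (-1, 0), (-2, 0), (-2, -1), (-3, -1)]
No H-H contacts found.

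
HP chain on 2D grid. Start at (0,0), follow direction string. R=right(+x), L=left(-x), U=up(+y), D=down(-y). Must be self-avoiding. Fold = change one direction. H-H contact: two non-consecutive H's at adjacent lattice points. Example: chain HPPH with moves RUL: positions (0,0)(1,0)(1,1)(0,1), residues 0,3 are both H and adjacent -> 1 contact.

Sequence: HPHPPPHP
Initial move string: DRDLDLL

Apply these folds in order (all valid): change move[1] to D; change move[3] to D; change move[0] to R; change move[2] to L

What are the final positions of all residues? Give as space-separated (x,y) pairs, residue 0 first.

Initial moves: DRDLDLL
Fold: move[1]->D => DDDLDLL (positions: [(0, 0), (0, -1), (0, -2), (0, -3), (-1, -3), (-1, -4), (-2, -4), (-3, -4)])
Fold: move[3]->D => DDDDDLL (positions: [(0, 0), (0, -1), (0, -2), (0, -3), (0, -4), (0, -5), (-1, -5), (-2, -5)])
Fold: move[0]->R => RDDDDLL (positions: [(0, 0), (1, 0), (1, -1), (1, -2), (1, -3), (1, -4), (0, -4), (-1, -4)])
Fold: move[2]->L => RDLDDLL (positions: [(0, 0), (1, 0), (1, -1), (0, -1), (0, -2), (0, -3), (-1, -3), (-2, -3)])

Answer: (0,0) (1,0) (1,-1) (0,-1) (0,-2) (0,-3) (-1,-3) (-2,-3)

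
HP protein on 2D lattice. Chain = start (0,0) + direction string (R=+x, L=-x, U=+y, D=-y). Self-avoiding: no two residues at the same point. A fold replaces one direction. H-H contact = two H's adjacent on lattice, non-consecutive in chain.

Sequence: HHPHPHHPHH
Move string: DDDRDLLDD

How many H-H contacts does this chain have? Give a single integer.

Positions: [(0, 0), (0, -1), (0, -2), (0, -3), (1, -3), (1, -4), (0, -4), (-1, -4), (-1, -5), (-1, -6)]
H-H contact: residue 3 @(0,-3) - residue 6 @(0, -4)

Answer: 1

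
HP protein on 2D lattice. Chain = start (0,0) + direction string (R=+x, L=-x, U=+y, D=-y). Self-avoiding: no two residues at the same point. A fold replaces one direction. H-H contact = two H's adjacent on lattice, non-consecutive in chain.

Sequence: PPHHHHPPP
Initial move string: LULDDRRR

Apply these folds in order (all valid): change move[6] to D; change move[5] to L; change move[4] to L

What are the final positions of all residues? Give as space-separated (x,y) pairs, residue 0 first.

Answer: (0,0) (-1,0) (-1,1) (-2,1) (-2,0) (-3,0) (-4,0) (-4,-1) (-3,-1)

Derivation:
Initial moves: LULDDRRR
Fold: move[6]->D => LULDDRDR (positions: [(0, 0), (-1, 0), (-1, 1), (-2, 1), (-2, 0), (-2, -1), (-1, -1), (-1, -2), (0, -2)])
Fold: move[5]->L => LULDDLDR (positions: [(0, 0), (-1, 0), (-1, 1), (-2, 1), (-2, 0), (-2, -1), (-3, -1), (-3, -2), (-2, -2)])
Fold: move[4]->L => LULDLLDR (positions: [(0, 0), (-1, 0), (-1, 1), (-2, 1), (-2, 0), (-3, 0), (-4, 0), (-4, -1), (-3, -1)])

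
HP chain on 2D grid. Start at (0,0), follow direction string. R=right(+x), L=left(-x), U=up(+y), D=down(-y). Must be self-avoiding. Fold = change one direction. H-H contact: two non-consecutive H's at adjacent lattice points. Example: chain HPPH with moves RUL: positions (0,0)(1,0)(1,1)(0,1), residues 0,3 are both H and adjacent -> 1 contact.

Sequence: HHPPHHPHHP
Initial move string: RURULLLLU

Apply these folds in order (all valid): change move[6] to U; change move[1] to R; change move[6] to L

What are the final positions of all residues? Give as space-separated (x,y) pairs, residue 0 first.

Initial moves: RURULLLLU
Fold: move[6]->U => RURULLULU (positions: [(0, 0), (1, 0), (1, 1), (2, 1), (2, 2), (1, 2), (0, 2), (0, 3), (-1, 3), (-1, 4)])
Fold: move[1]->R => RRRULLULU (positions: [(0, 0), (1, 0), (2, 0), (3, 0), (3, 1), (2, 1), (1, 1), (1, 2), (0, 2), (0, 3)])
Fold: move[6]->L => RRRULLLLU (positions: [(0, 0), (1, 0), (2, 0), (3, 0), (3, 1), (2, 1), (1, 1), (0, 1), (-1, 1), (-1, 2)])

Answer: (0,0) (1,0) (2,0) (3,0) (3,1) (2,1) (1,1) (0,1) (-1,1) (-1,2)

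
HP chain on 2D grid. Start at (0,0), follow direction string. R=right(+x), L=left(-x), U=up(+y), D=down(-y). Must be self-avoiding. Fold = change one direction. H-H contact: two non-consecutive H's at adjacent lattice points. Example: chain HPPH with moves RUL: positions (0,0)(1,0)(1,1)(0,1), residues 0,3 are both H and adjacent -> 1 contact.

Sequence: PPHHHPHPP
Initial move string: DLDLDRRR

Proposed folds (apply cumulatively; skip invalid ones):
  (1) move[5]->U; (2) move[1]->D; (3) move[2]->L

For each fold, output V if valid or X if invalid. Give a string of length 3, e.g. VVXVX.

Answer: XVV

Derivation:
Initial: DLDLDRRR -> [(0, 0), (0, -1), (-1, -1), (-1, -2), (-2, -2), (-2, -3), (-1, -3), (0, -3), (1, -3)]
Fold 1: move[5]->U => DLDLDURR INVALID (collision), skipped
Fold 2: move[1]->D => DDDLDRRR VALID
Fold 3: move[2]->L => DDLLDRRR VALID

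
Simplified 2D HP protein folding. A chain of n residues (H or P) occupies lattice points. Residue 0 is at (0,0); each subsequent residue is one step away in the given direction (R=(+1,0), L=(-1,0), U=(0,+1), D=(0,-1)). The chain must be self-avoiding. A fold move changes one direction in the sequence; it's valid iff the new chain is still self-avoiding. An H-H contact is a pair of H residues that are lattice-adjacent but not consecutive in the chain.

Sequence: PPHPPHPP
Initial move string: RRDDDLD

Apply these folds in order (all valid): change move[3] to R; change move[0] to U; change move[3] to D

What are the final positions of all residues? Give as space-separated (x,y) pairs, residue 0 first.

Initial moves: RRDDDLD
Fold: move[3]->R => RRDRDLD (positions: [(0, 0), (1, 0), (2, 0), (2, -1), (3, -1), (3, -2), (2, -2), (2, -3)])
Fold: move[0]->U => URDRDLD (positions: [(0, 0), (0, 1), (1, 1), (1, 0), (2, 0), (2, -1), (1, -1), (1, -2)])
Fold: move[3]->D => URDDDLD (positions: [(0, 0), (0, 1), (1, 1), (1, 0), (1, -1), (1, -2), (0, -2), (0, -3)])

Answer: (0,0) (0,1) (1,1) (1,0) (1,-1) (1,-2) (0,-2) (0,-3)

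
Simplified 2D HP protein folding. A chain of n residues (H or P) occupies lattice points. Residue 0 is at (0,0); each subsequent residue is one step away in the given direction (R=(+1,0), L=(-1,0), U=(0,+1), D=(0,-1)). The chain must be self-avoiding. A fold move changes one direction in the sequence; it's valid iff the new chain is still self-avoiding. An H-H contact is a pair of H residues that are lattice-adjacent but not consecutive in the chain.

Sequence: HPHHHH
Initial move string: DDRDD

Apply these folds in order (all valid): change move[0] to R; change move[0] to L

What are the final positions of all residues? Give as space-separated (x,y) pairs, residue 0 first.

Initial moves: DDRDD
Fold: move[0]->R => RDRDD (positions: [(0, 0), (1, 0), (1, -1), (2, -1), (2, -2), (2, -3)])
Fold: move[0]->L => LDRDD (positions: [(0, 0), (-1, 0), (-1, -1), (0, -1), (0, -2), (0, -3)])

Answer: (0,0) (-1,0) (-1,-1) (0,-1) (0,-2) (0,-3)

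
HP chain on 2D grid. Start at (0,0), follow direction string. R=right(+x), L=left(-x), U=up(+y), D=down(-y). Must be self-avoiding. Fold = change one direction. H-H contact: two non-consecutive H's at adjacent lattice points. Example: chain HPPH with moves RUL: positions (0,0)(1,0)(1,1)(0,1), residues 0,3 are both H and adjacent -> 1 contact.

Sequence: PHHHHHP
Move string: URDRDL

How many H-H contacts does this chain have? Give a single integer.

Positions: [(0, 0), (0, 1), (1, 1), (1, 0), (2, 0), (2, -1), (1, -1)]
No H-H contacts found.

Answer: 0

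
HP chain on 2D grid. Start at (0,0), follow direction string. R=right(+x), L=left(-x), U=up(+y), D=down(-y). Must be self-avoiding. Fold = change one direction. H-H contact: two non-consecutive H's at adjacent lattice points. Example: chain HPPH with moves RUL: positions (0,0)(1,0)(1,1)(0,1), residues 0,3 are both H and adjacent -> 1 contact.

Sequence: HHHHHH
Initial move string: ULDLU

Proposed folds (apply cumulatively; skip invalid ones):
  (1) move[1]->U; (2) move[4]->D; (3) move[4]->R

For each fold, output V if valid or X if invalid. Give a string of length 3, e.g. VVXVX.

Answer: XVX

Derivation:
Initial: ULDLU -> [(0, 0), (0, 1), (-1, 1), (-1, 0), (-2, 0), (-2, 1)]
Fold 1: move[1]->U => UUDLU INVALID (collision), skipped
Fold 2: move[4]->D => ULDLD VALID
Fold 3: move[4]->R => ULDLR INVALID (collision), skipped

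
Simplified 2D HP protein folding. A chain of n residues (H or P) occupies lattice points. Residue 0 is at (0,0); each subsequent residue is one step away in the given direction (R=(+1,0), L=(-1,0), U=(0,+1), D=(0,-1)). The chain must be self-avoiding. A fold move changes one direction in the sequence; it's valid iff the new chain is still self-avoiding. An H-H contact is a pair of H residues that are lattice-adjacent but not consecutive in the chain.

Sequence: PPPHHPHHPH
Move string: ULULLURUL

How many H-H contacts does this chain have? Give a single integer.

Answer: 2

Derivation:
Positions: [(0, 0), (0, 1), (-1, 1), (-1, 2), (-2, 2), (-3, 2), (-3, 3), (-2, 3), (-2, 4), (-3, 4)]
H-H contact: residue 4 @(-2,2) - residue 7 @(-2, 3)
H-H contact: residue 6 @(-3,3) - residue 9 @(-3, 4)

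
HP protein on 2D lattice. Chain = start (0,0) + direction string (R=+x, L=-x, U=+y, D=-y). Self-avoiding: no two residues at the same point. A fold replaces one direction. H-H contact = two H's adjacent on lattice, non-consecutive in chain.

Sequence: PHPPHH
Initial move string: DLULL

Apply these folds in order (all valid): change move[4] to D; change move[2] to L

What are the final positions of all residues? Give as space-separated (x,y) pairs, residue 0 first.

Initial moves: DLULL
Fold: move[4]->D => DLULD (positions: [(0, 0), (0, -1), (-1, -1), (-1, 0), (-2, 0), (-2, -1)])
Fold: move[2]->L => DLLLD (positions: [(0, 0), (0, -1), (-1, -1), (-2, -1), (-3, -1), (-3, -2)])

Answer: (0,0) (0,-1) (-1,-1) (-2,-1) (-3,-1) (-3,-2)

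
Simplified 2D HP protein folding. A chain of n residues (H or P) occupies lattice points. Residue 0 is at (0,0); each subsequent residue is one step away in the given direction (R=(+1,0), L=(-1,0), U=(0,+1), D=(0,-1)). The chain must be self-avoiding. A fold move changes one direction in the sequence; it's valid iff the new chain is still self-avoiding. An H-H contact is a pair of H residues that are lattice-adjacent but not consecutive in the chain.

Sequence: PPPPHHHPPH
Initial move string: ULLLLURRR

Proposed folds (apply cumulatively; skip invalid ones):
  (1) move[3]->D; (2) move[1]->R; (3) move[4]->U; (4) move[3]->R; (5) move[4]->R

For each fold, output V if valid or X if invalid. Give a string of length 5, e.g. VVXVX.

Answer: XXVXX

Derivation:
Initial: ULLLLURRR -> [(0, 0), (0, 1), (-1, 1), (-2, 1), (-3, 1), (-4, 1), (-4, 2), (-3, 2), (-2, 2), (-1, 2)]
Fold 1: move[3]->D => ULLDLURRR INVALID (collision), skipped
Fold 2: move[1]->R => URLLLURRR INVALID (collision), skipped
Fold 3: move[4]->U => ULLLUURRR VALID
Fold 4: move[3]->R => ULLRUURRR INVALID (collision), skipped
Fold 5: move[4]->R => ULLLRURRR INVALID (collision), skipped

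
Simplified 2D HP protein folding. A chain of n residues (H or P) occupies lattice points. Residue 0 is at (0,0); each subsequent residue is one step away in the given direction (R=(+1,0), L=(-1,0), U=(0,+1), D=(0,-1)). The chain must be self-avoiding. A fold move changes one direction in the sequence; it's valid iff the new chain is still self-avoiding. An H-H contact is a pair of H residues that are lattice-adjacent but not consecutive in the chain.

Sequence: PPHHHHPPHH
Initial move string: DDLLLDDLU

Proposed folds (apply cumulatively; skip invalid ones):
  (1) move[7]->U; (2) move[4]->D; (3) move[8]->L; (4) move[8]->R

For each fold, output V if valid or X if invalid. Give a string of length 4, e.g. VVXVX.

Initial: DDLLLDDLU -> [(0, 0), (0, -1), (0, -2), (-1, -2), (-2, -2), (-3, -2), (-3, -3), (-3, -4), (-4, -4), (-4, -3)]
Fold 1: move[7]->U => DDLLLDDUU INVALID (collision), skipped
Fold 2: move[4]->D => DDLLDDDLU VALID
Fold 3: move[8]->L => DDLLDDDLL VALID
Fold 4: move[8]->R => DDLLDDDLR INVALID (collision), skipped

Answer: XVVX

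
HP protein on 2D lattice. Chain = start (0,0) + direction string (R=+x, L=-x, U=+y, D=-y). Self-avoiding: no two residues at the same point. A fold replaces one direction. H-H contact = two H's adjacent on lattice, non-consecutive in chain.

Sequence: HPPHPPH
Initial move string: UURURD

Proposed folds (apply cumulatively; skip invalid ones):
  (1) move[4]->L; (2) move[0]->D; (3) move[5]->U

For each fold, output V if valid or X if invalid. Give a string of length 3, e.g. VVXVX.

Answer: XXV

Derivation:
Initial: UURURD -> [(0, 0), (0, 1), (0, 2), (1, 2), (1, 3), (2, 3), (2, 2)]
Fold 1: move[4]->L => UURULD INVALID (collision), skipped
Fold 2: move[0]->D => DURURD INVALID (collision), skipped
Fold 3: move[5]->U => UURURU VALID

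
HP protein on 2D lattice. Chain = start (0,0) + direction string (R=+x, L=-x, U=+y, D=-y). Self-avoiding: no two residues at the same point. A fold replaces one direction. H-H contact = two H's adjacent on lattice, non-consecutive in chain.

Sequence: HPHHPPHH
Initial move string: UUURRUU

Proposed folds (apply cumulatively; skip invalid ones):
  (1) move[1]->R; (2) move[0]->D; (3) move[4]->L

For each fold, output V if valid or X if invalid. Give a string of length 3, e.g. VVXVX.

Initial: UUURRUU -> [(0, 0), (0, 1), (0, 2), (0, 3), (1, 3), (2, 3), (2, 4), (2, 5)]
Fold 1: move[1]->R => URURRUU VALID
Fold 2: move[0]->D => DRURRUU VALID
Fold 3: move[4]->L => DRURLUU INVALID (collision), skipped

Answer: VVX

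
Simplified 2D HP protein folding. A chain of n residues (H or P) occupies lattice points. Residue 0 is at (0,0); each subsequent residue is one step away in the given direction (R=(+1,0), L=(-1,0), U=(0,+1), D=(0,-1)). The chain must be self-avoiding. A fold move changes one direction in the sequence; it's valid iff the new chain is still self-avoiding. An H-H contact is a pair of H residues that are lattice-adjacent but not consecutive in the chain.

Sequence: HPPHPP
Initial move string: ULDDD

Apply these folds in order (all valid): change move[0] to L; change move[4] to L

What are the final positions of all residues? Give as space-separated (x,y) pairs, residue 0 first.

Answer: (0,0) (-1,0) (-2,0) (-2,-1) (-2,-2) (-3,-2)

Derivation:
Initial moves: ULDDD
Fold: move[0]->L => LLDDD (positions: [(0, 0), (-1, 0), (-2, 0), (-2, -1), (-2, -2), (-2, -3)])
Fold: move[4]->L => LLDDL (positions: [(0, 0), (-1, 0), (-2, 0), (-2, -1), (-2, -2), (-3, -2)])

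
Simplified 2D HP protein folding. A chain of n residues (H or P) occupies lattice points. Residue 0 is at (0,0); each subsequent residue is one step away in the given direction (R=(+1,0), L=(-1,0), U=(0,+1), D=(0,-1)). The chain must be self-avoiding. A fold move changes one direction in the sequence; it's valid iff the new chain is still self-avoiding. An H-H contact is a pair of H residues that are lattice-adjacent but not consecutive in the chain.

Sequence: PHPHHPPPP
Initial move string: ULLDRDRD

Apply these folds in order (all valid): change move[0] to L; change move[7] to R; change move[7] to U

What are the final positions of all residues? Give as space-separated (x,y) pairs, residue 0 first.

Answer: (0,0) (-1,0) (-2,0) (-3,0) (-3,-1) (-2,-1) (-2,-2) (-1,-2) (-1,-1)

Derivation:
Initial moves: ULLDRDRD
Fold: move[0]->L => LLLDRDRD (positions: [(0, 0), (-1, 0), (-2, 0), (-3, 0), (-3, -1), (-2, -1), (-2, -2), (-1, -2), (-1, -3)])
Fold: move[7]->R => LLLDRDRR (positions: [(0, 0), (-1, 0), (-2, 0), (-3, 0), (-3, -1), (-2, -1), (-2, -2), (-1, -2), (0, -2)])
Fold: move[7]->U => LLLDRDRU (positions: [(0, 0), (-1, 0), (-2, 0), (-3, 0), (-3, -1), (-2, -1), (-2, -2), (-1, -2), (-1, -1)])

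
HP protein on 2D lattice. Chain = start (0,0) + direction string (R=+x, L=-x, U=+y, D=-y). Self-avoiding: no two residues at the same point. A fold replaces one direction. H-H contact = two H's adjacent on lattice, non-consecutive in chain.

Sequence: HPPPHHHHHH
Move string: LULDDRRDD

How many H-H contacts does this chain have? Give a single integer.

Positions: [(0, 0), (-1, 0), (-1, 1), (-2, 1), (-2, 0), (-2, -1), (-1, -1), (0, -1), (0, -2), (0, -3)]
H-H contact: residue 0 @(0,0) - residue 7 @(0, -1)

Answer: 1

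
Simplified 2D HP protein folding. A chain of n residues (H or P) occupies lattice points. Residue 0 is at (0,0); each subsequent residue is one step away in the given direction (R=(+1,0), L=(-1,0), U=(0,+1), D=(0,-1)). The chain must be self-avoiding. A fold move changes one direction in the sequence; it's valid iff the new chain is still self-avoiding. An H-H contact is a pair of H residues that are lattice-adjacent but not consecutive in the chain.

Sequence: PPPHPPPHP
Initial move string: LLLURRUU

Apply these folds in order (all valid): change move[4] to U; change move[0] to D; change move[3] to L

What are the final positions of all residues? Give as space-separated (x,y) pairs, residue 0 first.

Initial moves: LLLURRUU
Fold: move[4]->U => LLLUURUU (positions: [(0, 0), (-1, 0), (-2, 0), (-3, 0), (-3, 1), (-3, 2), (-2, 2), (-2, 3), (-2, 4)])
Fold: move[0]->D => DLLUURUU (positions: [(0, 0), (0, -1), (-1, -1), (-2, -1), (-2, 0), (-2, 1), (-1, 1), (-1, 2), (-1, 3)])
Fold: move[3]->L => DLLLURUU (positions: [(0, 0), (0, -1), (-1, -1), (-2, -1), (-3, -1), (-3, 0), (-2, 0), (-2, 1), (-2, 2)])

Answer: (0,0) (0,-1) (-1,-1) (-2,-1) (-3,-1) (-3,0) (-2,0) (-2,1) (-2,2)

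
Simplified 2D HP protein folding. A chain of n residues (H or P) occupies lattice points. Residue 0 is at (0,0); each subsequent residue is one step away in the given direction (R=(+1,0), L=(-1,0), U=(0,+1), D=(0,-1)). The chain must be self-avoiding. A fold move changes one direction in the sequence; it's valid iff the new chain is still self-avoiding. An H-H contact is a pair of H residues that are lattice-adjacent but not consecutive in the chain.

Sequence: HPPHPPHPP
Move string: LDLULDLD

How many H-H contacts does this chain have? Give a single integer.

Positions: [(0, 0), (-1, 0), (-1, -1), (-2, -1), (-2, 0), (-3, 0), (-3, -1), (-4, -1), (-4, -2)]
H-H contact: residue 3 @(-2,-1) - residue 6 @(-3, -1)

Answer: 1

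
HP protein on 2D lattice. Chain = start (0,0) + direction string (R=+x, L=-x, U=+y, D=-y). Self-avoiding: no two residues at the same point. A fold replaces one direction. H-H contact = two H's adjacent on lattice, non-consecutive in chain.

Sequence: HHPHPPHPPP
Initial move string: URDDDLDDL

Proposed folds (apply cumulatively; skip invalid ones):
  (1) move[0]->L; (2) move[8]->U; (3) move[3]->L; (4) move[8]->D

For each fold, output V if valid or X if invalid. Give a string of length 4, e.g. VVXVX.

Initial: URDDDLDDL -> [(0, 0), (0, 1), (1, 1), (1, 0), (1, -1), (1, -2), (0, -2), (0, -3), (0, -4), (-1, -4)]
Fold 1: move[0]->L => LRDDDLDDL INVALID (collision), skipped
Fold 2: move[8]->U => URDDDLDDU INVALID (collision), skipped
Fold 3: move[3]->L => URDLDLDDL INVALID (collision), skipped
Fold 4: move[8]->D => URDDDLDDD VALID

Answer: XXXV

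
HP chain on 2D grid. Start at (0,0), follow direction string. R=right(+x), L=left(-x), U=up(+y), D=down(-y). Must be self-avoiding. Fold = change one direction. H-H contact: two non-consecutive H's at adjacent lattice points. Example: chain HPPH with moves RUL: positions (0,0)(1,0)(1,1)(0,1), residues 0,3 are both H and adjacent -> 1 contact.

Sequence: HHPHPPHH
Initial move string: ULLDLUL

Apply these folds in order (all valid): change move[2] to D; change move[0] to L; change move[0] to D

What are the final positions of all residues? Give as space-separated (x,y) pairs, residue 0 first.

Initial moves: ULLDLUL
Fold: move[2]->D => ULDDLUL (positions: [(0, 0), (0, 1), (-1, 1), (-1, 0), (-1, -1), (-2, -1), (-2, 0), (-3, 0)])
Fold: move[0]->L => LLDDLUL (positions: [(0, 0), (-1, 0), (-2, 0), (-2, -1), (-2, -2), (-3, -2), (-3, -1), (-4, -1)])
Fold: move[0]->D => DLDDLUL (positions: [(0, 0), (0, -1), (-1, -1), (-1, -2), (-1, -3), (-2, -3), (-2, -2), (-3, -2)])

Answer: (0,0) (0,-1) (-1,-1) (-1,-2) (-1,-3) (-2,-3) (-2,-2) (-3,-2)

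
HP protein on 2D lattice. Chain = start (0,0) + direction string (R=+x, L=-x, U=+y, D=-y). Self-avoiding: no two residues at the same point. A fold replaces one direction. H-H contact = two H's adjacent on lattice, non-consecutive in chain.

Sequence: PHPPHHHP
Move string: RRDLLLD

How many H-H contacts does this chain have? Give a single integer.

Positions: [(0, 0), (1, 0), (2, 0), (2, -1), (1, -1), (0, -1), (-1, -1), (-1, -2)]
H-H contact: residue 1 @(1,0) - residue 4 @(1, -1)

Answer: 1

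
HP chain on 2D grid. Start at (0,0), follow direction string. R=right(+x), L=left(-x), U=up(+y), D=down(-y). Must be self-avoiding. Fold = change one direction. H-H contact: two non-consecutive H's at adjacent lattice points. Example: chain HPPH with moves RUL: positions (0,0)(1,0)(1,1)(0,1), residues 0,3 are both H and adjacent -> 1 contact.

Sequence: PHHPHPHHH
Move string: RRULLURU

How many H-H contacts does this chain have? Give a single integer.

Positions: [(0, 0), (1, 0), (2, 0), (2, 1), (1, 1), (0, 1), (0, 2), (1, 2), (1, 3)]
H-H contact: residue 1 @(1,0) - residue 4 @(1, 1)
H-H contact: residue 4 @(1,1) - residue 7 @(1, 2)

Answer: 2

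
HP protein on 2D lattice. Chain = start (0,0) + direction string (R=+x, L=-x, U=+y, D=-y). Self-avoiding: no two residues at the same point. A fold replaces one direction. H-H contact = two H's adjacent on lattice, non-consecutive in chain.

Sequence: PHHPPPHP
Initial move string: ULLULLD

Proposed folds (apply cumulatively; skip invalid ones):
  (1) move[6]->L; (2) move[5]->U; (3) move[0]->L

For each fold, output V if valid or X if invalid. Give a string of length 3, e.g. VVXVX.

Answer: VVV

Derivation:
Initial: ULLULLD -> [(0, 0), (0, 1), (-1, 1), (-2, 1), (-2, 2), (-3, 2), (-4, 2), (-4, 1)]
Fold 1: move[6]->L => ULLULLL VALID
Fold 2: move[5]->U => ULLULUL VALID
Fold 3: move[0]->L => LLLULUL VALID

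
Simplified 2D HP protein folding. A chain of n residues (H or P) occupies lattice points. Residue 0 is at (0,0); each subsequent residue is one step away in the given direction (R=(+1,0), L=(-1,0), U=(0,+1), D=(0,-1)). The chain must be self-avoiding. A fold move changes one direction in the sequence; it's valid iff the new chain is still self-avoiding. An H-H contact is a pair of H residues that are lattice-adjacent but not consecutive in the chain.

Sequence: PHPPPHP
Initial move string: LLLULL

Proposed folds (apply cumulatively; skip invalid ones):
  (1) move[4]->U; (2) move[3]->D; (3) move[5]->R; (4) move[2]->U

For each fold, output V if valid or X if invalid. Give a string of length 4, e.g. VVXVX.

Initial: LLLULL -> [(0, 0), (-1, 0), (-2, 0), (-3, 0), (-3, 1), (-4, 1), (-5, 1)]
Fold 1: move[4]->U => LLLUUL VALID
Fold 2: move[3]->D => LLLDUL INVALID (collision), skipped
Fold 3: move[5]->R => LLLUUR VALID
Fold 4: move[2]->U => LLUUUR VALID

Answer: VXVV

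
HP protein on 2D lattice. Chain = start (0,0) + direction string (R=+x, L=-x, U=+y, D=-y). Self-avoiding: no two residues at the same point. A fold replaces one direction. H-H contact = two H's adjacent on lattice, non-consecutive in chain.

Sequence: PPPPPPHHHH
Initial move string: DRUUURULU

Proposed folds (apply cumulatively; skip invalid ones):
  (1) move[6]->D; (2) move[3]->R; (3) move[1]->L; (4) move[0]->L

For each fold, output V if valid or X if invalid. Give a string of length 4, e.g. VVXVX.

Initial: DRUUURULU -> [(0, 0), (0, -1), (1, -1), (1, 0), (1, 1), (1, 2), (2, 2), (2, 3), (1, 3), (1, 4)]
Fold 1: move[6]->D => DRUUURDLU INVALID (collision), skipped
Fold 2: move[3]->R => DRURURULU VALID
Fold 3: move[1]->L => DLURURULU INVALID (collision), skipped
Fold 4: move[0]->L => LRURURULU INVALID (collision), skipped

Answer: XVXX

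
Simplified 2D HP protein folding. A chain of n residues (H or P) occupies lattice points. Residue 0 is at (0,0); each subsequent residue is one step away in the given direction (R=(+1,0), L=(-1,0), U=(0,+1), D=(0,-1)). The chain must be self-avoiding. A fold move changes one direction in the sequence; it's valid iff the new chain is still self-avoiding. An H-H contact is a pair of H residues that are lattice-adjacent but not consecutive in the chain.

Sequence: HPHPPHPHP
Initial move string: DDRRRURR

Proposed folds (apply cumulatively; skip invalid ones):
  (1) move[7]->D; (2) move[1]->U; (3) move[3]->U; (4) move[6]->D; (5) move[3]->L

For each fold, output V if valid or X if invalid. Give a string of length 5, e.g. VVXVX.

Initial: DDRRRURR -> [(0, 0), (0, -1), (0, -2), (1, -2), (2, -2), (3, -2), (3, -1), (4, -1), (5, -1)]
Fold 1: move[7]->D => DDRRRURD VALID
Fold 2: move[1]->U => DURRRURD INVALID (collision), skipped
Fold 3: move[3]->U => DDRURURD VALID
Fold 4: move[6]->D => DDRURUDD INVALID (collision), skipped
Fold 5: move[3]->L => DDRLRURD INVALID (collision), skipped

Answer: VXVXX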